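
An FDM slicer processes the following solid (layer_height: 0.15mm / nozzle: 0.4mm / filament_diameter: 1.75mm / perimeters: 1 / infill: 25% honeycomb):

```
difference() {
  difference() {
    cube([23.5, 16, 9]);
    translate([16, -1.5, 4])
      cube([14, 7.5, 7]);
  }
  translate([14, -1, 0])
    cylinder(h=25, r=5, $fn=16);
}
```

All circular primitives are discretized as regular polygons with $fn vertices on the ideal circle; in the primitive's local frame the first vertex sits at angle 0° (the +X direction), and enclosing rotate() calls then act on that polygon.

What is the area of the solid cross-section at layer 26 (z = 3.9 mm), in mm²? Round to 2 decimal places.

347.53 mm²

At z = 3.9 mm: the 23.5×16 cube contributes its full rectangle (area 376.00 mm²); the cube at (16, -1.5) is not intersected at this z (z outside [4, 11]); After the difference (first − rest): none of the subtracted shapes is present at this height, so the 23.5×16 cube is unchanged — area = 376.00 mm²; the cylinder at (14, -1): section is a regular 16-gon, circumradius r=5 (area = (16/2)·5.000²·sin(360°/16) = 76.54 mm²); Subtracting the remaining from the first: starting from the result so far (376.00 mm²), the r=5 cylinder at (14, -1) partially overlaps it — only the 28.47 mm² overlap (of its 76.54 mm²) is removed, clipping the outline — area = 347.53 mm². Overall, the cross-section is a single solid region. Net area = 347.53 mm².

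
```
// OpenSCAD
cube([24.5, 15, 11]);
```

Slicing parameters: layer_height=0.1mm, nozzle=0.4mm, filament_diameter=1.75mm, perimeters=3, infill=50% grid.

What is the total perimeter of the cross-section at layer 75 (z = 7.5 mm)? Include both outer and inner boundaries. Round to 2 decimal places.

79.00 mm

At z = 7.5 mm: the cube (footprint 24.5×15) is included at this height (perimeter 79.00 mm). Overall, the cross-section is a single solid region. Total boundary length (outer) = 79.00 mm.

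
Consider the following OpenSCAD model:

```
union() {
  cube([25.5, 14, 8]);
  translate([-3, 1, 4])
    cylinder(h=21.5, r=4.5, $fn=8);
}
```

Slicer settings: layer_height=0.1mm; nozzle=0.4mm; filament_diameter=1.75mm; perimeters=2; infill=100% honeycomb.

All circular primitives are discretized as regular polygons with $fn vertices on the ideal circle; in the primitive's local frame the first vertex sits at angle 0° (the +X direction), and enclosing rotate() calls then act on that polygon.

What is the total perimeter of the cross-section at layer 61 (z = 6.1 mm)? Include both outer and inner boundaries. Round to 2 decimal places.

At z = 6.1 mm: the 25.5×14 cube contributes its full rectangle (perimeter 79.00 mm); the r=4.5 cylinder at (-3, 1) contributes a regular 8-gon of circumradius 4.5 (perimeter = 2·8·4.500·sin(180°/8) = 27.55 mm); Merging all regions: the regions partially overlap (shared area 3.98 mm²), so the edge portions inside another operand are dropped and the merged outline is re-measured after clipping — boundary = 96.49 mm. Overall, the cross-section is a single solid region. Total boundary length (outer) = 96.49 mm.

96.49 mm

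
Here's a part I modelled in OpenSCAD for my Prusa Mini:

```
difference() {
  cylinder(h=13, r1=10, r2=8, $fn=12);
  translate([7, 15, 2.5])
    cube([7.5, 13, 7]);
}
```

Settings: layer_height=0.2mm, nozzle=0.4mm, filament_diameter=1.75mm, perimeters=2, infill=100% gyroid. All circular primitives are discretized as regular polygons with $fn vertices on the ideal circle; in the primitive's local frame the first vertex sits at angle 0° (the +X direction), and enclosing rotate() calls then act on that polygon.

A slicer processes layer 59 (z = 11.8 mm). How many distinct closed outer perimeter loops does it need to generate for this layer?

1

At z = 11.8 mm: the cone (r1=10→r2=8) has section circumradius 8.185 here — a regular 12-gon; the cube at (7, 15) is absent (z outside [2.5, 9.5]); After the difference (first − rest): none of the subtracted shapes is present at this height, so the cone is unchanged — 1 connected region. The result has 1 disconnected region.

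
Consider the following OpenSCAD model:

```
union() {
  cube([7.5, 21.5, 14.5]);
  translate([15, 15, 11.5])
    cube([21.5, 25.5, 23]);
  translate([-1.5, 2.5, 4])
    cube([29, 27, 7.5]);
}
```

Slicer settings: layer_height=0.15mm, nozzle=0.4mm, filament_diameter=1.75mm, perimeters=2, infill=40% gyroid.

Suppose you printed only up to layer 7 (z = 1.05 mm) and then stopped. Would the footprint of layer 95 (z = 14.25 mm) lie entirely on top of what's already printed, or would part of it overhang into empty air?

Compare the two slices. At z = 1.05: the 7.5×21.5 cube contributes its full rectangle (area 161.25 mm²); the cube at (15, 15) is absent (z outside [11.5, 34.5]); the cube at (-1.5, 2.5) is not intersected at this z (z outside [4, 11.5]); Merging all regions: only the 7.5×21.5 cube is present, so the union is just that shape — area = 161.25 mm². At z = 14.25: the 7.5×21.5 cube contributes its full rectangle (area 161.25 mm²); the cube at (15, 15) is present — its section is the full 21.5×25.5 rectangle (area 548.25 mm²); the cube at (-1.5, 2.5) is absent (z outside [4, 11.5]); Combining (union): the 2 present regions are separate (no shared area or edge), so areas and boundary lengths simply add and each stays a separate island — area = 709.50 mm². Checking containment: at z = 14.25 the cross-section extends beyond the z = 1.05 cross-section by about 548.25 mm².

part overhangs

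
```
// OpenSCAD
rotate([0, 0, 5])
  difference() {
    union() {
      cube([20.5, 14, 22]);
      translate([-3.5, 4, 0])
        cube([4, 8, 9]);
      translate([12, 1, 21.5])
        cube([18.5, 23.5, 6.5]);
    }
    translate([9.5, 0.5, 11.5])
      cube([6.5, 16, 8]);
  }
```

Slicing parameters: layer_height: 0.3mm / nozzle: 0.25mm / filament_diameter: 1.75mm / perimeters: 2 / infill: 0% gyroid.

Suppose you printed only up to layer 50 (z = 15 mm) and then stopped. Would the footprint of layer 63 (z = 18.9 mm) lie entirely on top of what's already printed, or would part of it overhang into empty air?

Compare the two slices. At z = 15: the cube is present — its section is the full 20.5×14 rectangle (area 287.00 mm²); the cube at (-3.5, 4) does not reach this height (z outside [0, 9]); the cube at (12, 1) is absent (z outside [21.5, 28]); Combining (union): only the 20.5×14 cube is present, so the union is just that shape — area = 287.00 mm²; the cube at (9.5, 0.5) is present — its section is the full 6.5×16 rectangle (area 104.00 mm²); Subtracting the remaining from the first: starting from that combined region (287.00 mm²), the 6.5×16 cube at (9.5, 0.5) partially overlaps it — only the 87.75 mm² overlap (of its 104.00 mm²) is removed, clipping the outline — area = 199.25 mm²; (rotated 5° about Z; rotation is an isometry so areas/perimeters/island counts are preserved). At z = 18.9: the 20.5×14 cube contributes its full rectangle (area 287.00 mm²); the cube at (-3.5, 4) is absent (z outside [0, 9]); the cube at (12, 1) is absent (z outside [21.5, 28]); Combining (union): only the 20.5×14 cube is present, so the union is just that shape — area = 287.00 mm²; the 6.5×16 cube at (9.5, 0.5) contributes its full rectangle (area 104.00 mm²); Subtracting the remaining from the first: starting from the result so far (287.00 mm²), the 6.5×16 cube at (9.5, 0.5) partially overlaps it — only the 87.75 mm² overlap (of its 104.00 mm²) is removed, clipping the outline — area = 199.25 mm²; (whole slice rotated 5° about Z — lengths, areas and connectivity unchanged). Checking containment: the cross-section at z = 18.9 is a subset of the cross-section at z = 15.

entirely on top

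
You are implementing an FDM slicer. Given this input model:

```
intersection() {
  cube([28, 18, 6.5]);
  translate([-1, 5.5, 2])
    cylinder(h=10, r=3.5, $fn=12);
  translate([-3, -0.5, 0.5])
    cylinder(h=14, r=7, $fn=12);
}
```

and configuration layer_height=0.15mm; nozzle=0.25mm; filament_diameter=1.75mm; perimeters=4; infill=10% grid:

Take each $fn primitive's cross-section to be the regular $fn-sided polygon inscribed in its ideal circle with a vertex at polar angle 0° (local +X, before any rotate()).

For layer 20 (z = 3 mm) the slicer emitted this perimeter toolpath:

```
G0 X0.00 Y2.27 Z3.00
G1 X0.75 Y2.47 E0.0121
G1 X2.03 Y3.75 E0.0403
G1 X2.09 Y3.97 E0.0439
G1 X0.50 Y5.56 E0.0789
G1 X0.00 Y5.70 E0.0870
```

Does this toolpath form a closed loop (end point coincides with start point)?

no

Start point (G0): (0.00, 2.27). End point (last G1): the path does not return to the start — open.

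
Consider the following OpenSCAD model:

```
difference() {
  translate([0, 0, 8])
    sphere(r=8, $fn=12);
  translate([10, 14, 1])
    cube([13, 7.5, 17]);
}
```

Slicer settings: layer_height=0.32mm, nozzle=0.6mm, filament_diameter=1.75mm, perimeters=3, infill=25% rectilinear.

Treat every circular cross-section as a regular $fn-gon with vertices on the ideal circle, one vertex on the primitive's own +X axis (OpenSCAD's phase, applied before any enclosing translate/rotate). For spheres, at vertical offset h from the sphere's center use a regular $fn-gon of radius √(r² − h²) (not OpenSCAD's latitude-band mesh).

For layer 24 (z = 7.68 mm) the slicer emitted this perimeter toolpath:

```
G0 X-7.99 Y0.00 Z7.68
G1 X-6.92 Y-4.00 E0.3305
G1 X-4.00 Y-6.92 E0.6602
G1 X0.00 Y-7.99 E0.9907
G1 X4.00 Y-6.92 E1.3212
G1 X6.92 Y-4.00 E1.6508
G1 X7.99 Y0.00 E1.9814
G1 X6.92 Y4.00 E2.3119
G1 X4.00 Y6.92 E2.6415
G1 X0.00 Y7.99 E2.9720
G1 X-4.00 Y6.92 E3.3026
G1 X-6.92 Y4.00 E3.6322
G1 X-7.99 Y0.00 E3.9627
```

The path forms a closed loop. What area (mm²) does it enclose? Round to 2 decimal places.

Apply the shoelace formula to the sequence of (X, Y) vertices; enclosed area = 191.61 mm².

191.61 mm²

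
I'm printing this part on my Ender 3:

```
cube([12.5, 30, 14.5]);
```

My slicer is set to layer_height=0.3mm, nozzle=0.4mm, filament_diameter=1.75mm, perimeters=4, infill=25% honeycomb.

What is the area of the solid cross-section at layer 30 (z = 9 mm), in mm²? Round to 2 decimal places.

375.00 mm²

At z = 9 mm: the cube is present — its section is the full 12.5×30 rectangle (area 375.00 mm²). Overall, the cross-section is a single solid region. Net area = 375.00 mm².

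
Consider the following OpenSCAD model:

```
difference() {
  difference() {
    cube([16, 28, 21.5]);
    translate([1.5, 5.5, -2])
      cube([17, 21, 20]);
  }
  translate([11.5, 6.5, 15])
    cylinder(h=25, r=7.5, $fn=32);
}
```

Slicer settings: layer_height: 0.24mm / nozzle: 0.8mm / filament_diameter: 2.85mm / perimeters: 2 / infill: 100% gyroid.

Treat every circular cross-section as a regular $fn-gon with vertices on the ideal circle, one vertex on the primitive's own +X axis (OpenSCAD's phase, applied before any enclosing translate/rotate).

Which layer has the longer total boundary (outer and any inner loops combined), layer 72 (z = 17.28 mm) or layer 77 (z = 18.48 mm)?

Layer 72 (z = 17.28): the 16×28 cube contributes its full rectangle (perimeter 88.00 mm); the 17×21 cube at (1.5, 5.5) contributes its full rectangle (perimeter 76.00 mm); Subtracting the remaining from the first: starting from the 16×28 cube, the 17×21 cube at (1.5, 5.5) partially overlaps it — only the 304.50 mm² overlap (of its 357.00 mm²) is removed, clipping the outline — boundary = 117.00 mm; the cylinder at (11.5, 6.5): section is a regular 32-gon, circumradius r=7.5 (perimeter = 2·32·7.500·sin(180°/32) = 47.05 mm); After the difference (first − rest): starting from that combined region, the r=7.5 cylinder at (11.5, 6.5) partially overlaps it — only the 58.56 mm² overlap (of its 175.58 mm²) is removed, clipping the outline — boundary = 100.69 mm. So its perimeter = 100.69 mm. Layer 77 (z = 18.48): the cube is present — its section is the full 16×28 rectangle (perimeter 88.00 mm); the cube at (1.5, 5.5) is not intersected at this z (z outside [-2, 18]); After the difference (first − rest): none of the subtracted shapes is present at this height, so the 16×28 cube is unchanged — boundary = 88.00 mm; the r=7.5 cylinder at (11.5, 6.5) gives a regular 32-gon of circumradius 7.5 (constant along its height) (perimeter = 2·32·7.500·sin(180°/32) = 47.05 mm); After the difference (first − rest): starting from that combined region, the r=7.5 cylinder at (11.5, 6.5) partially overlaps it — only the 145.89 mm² overlap (of its 175.58 mm²) is removed, clipping the outline — boundary = 94.24 mm. So its perimeter = 94.24 mm. Layer 72 is larger (100.69 vs 94.24 mm).

layer 72 (z = 17.28 mm)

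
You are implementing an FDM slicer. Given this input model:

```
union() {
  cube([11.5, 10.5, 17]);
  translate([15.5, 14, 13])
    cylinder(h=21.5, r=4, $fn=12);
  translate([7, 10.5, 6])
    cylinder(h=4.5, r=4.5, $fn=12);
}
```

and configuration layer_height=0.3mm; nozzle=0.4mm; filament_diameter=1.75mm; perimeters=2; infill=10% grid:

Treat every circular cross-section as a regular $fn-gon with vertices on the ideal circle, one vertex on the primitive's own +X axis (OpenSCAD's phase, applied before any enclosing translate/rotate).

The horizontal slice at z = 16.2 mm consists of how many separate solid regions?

2

At z = 16.2 mm: the 11.5×10.5 cube contributes its full rectangle; the r=4 cylinder at (15.5, 14) gives a regular 12-gon of circumradius 4 (constant along its height); the cylinder at (7, 10.5) does not reach this height (z outside [6, 10.5]); Combining (union): the 2 present regions are separate (no shared area or edge), so areas and boundary lengths simply add and each stays a separate island — 2 connected regions. The result has 2 disconnected regions.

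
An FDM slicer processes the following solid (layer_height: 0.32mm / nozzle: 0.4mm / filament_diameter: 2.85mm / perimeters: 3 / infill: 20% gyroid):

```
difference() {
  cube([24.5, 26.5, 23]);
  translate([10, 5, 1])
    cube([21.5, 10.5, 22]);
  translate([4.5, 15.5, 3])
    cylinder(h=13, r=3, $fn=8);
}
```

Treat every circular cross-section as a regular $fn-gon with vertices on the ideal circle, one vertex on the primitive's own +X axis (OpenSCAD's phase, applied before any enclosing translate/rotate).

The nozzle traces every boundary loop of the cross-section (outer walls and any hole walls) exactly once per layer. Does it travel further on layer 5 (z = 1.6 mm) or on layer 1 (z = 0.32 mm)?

layer 5 (z = 1.6 mm)

Layer 5 (z = 1.6): the cube (footprint 24.5×26.5) is included at this height (perimeter 102.00 mm); the cube at (10, 5) (footprint 21.5×10.5) is included at this height (perimeter 64.00 mm); the cylinder at (4.5, 15.5) does not reach this height (z outside [3, 16]); Taking the first minus the rest: starting from the 24.5×26.5 cube, the 21.5×10.5 cube at (10, 5) partially overlaps it — only the 152.25 mm² overlap (of its 225.75 mm²) is removed, clipping the outline — boundary = 131.00 mm. So its perimeter = 131.00 mm. Layer 1 (z = 0.32): the 24.5×26.5 cube contributes its full rectangle (perimeter 102.00 mm); the cube at (10, 5) is absent (z outside [1, 23]); the cylinder at (4.5, 15.5) is not intersected at this z (z outside [3, 16]); Taking the first minus the rest: none of the subtracted shapes is present at this height, so the 24.5×26.5 cube is unchanged — boundary = 102.00 mm. So its perimeter = 102.00 mm. Layer 5 is larger (131.00 vs 102.00 mm).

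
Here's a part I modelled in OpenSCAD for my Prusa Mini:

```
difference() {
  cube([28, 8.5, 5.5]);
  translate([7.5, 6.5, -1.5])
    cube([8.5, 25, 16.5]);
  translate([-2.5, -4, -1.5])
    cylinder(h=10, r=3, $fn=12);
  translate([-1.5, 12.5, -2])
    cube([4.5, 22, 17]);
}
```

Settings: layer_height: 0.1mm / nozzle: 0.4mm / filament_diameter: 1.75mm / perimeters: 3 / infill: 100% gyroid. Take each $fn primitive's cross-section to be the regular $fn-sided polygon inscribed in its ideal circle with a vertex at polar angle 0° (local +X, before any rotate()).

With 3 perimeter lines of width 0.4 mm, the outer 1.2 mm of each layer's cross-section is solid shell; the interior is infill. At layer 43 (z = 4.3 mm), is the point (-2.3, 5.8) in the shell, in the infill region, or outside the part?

outside

At z = 4.3 mm: the 28×8.5 cube contributes its full rectangle; the cube at (7.5, 6.5) (footprint 8.5×25) is included at this height; the cylinder at (-2.5, -4): section is a regular 12-gon, circumradius r=3; the 4.5×22 cube at (-1.5, 12.5) contributes its full rectangle; Taking the first minus the rest: starting from the 28×8.5 cube, the 8.5×25 cube at (7.5, 6.5) partially overlaps it — only the 17.00 mm² overlap (of its 212.50 mm²) is removed, clipping the outline; the r=3 cylinder at (-2.5, -4) misses the remaining region (no effect); the 4.5×22 cube at (-1.5, 12.5) misses the remaining region (no effect) — 1 connected region. Overall, the cross-section is a single solid region. The nearest boundary edge runs (0.00, 0.00)→(0.00, 8.50); distance from the point to it = 2.30 mm. The point is not inside any of the regions above, so it lies outside the cross-section (2.30 mm from the nearest boundary).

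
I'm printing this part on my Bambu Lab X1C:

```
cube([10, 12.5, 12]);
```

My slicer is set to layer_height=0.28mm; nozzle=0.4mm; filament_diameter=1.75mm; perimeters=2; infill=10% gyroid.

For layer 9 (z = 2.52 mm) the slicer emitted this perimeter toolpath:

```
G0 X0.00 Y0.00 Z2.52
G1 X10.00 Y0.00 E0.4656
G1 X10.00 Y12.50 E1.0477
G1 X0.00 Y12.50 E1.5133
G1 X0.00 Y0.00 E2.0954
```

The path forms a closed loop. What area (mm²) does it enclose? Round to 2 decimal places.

Apply the shoelace formula to the sequence of (X, Y) vertices; enclosed area = 125.00 mm².

125.00 mm²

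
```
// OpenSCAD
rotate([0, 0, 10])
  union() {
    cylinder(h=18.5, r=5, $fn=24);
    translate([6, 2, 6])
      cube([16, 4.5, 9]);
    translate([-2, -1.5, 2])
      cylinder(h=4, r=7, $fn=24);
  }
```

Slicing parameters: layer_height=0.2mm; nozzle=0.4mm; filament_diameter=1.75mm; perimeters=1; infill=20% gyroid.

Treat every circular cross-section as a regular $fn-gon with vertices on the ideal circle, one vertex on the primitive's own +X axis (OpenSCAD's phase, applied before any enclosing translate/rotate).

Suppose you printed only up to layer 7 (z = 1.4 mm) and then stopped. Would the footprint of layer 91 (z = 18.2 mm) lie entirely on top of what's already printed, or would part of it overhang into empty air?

Compare the two slices. At z = 1.4: the r=5 cylinder gives a regular 24-gon of circumradius 5 (constant along its height) (area = (24/2)·5.000²·sin(360°/24) = 77.65 mm²); the cube at (6, 2) is absent (z outside [6, 15]); the cylinder at (-2, -1.5) is not intersected at this z (z outside [2, 6]); Taking the union: only the r=5 cylinder is present, so the union is just that shape — area = 77.65 mm²; (whole slice rotated 10° about Z — lengths, areas and connectivity unchanged). At z = 18.2: the cylinder: section is a regular 24-gon, circumradius r=5 (area = (24/2)·5.000²·sin(360°/24) = 77.65 mm²); the cube at (6, 2) is not intersected at this z (z outside [6, 15]); the cylinder at (-2, -1.5) is not intersected at this z (z outside [2, 6]); Combining (union): only the r=5 cylinder is present, so the union is just that shape — area = 77.65 mm²; (rotated 10° about Z; rotation is an isometry so areas/perimeters/island counts are preserved). Checking containment: the cross-section at z = 18.2 is a subset of the cross-section at z = 1.4.

entirely on top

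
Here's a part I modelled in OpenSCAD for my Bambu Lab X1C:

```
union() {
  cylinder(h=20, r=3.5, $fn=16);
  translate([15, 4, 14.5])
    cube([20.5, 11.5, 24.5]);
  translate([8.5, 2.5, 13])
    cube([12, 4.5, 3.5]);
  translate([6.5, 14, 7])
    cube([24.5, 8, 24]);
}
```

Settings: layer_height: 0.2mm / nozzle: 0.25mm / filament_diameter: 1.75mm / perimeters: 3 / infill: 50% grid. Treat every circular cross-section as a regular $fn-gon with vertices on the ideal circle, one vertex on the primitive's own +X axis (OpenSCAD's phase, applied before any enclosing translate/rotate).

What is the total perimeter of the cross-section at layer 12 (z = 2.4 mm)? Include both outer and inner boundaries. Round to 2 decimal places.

At z = 2.4 mm: the r=3.5 cylinder gives a regular 16-gon of circumradius 3.5 (constant along its height) (perimeter = 2·16·3.500·sin(180°/16) = 21.85 mm); the cube at (15, 4) is absent (z outside [14.5, 39]); the cube at (8.5, 2.5) is not intersected at this z (z outside [13, 16.5]); the cube at (6.5, 14) does not reach this height (z outside [7, 31]); Taking the union: only the r=3.5 cylinder is present, so the union is just that shape — boundary = 21.85 mm. Overall, the cross-section is a single solid region. Total boundary length (outer) = 21.85 mm.

21.85 mm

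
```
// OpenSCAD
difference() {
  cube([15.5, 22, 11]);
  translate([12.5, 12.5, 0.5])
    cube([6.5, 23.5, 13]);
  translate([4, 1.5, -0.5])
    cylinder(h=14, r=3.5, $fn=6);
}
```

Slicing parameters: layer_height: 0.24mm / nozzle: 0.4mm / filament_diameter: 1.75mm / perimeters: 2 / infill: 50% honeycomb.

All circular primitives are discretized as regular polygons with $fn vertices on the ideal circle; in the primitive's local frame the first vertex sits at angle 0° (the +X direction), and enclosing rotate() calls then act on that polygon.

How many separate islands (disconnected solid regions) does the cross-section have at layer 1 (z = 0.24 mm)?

At z = 0.24 mm: the 15.5×22 cube contributes its full rectangle; the cube at (12.5, 12.5) does not reach this height (z outside [0.5, 13.5]); the r=3.5 cylinder at (4, 1.5) gives a regular 6-gon of circumradius 3.5 (constant along its height); Taking the first minus the rest: starting from the 15.5×22 cube, the r=3.5 cylinder at (4, 1.5) partially overlaps it — only the 25.11 mm² overlap (of its 31.83 mm²) is removed, clipping the outline — 1 connected region. Overall, the cross-section is a single solid region. Island count = 1.

1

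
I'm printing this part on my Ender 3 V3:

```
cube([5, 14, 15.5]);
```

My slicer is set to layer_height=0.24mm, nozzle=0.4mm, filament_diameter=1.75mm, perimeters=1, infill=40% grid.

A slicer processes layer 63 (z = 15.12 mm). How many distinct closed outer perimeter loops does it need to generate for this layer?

1

At z = 15.12 mm: the cube is present — its section is the full 5×14 rectangle. The result has 1 disconnected region.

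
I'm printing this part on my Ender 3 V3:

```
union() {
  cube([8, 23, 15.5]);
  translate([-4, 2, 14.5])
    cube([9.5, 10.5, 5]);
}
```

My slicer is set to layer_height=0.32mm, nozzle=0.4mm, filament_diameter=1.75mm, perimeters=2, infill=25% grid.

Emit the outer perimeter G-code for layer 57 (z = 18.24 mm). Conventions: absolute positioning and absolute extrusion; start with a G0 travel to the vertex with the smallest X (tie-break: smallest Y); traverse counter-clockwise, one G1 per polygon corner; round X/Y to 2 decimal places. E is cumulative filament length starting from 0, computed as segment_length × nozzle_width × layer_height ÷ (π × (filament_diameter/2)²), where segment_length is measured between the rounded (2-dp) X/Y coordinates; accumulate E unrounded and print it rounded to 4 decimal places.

At z = 18.24 mm: the cube does not reach this height (z outside [0, 15.5]); the cube at (-4, 2) (footprint 9.5×10.5) is included at this height; Merging all regions: only the 9.5×10.5 cube at (-4, 2) is present, so the union is just that shape — 1 connected region. The outline is a single polygon with 4 vertices. Extrusion per mm of travel: 0.4 × 0.32 / (π × 0.875²) = 0.053216. Accumulating E over each segment gives final E = 2.1286.

G0 X-4.00 Y2.00 Z18.24
G1 X5.50 Y2.00 E0.5056
G1 X5.50 Y12.50 E1.0643
G1 X-4.00 Y12.50 E1.5699
G1 X-4.00 Y2.00 E2.1286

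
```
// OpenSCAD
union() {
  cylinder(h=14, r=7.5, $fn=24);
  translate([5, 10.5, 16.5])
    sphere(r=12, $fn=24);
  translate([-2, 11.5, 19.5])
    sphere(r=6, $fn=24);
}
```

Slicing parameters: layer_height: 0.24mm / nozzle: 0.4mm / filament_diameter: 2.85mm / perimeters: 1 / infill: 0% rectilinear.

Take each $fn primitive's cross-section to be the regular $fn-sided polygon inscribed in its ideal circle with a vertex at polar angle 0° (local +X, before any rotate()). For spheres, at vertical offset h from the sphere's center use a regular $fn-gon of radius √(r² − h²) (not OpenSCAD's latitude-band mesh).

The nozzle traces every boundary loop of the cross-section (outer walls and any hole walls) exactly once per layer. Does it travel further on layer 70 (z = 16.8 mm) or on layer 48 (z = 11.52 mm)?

layer 48 (z = 11.52 mm)

Layer 70 (z = 16.8): the cylinder is not intersected at this z (z outside [0, 14]); the r=12 sphere at (5, 10.5) slices to a regular 24-gon of circumradius 11.996 (√(r²−h²) with h=0.3 from center) (perimeter = 2·24·11.996·sin(180°/24) = 75.16 mm); the r=6 sphere at (-2, 11.5) contributes a regular 24-gon of circumradius √(6²−2.7²) = 5.358 (perimeter = 2·24·5.358·sin(180°/24) = 33.57 mm); Merging all regions: the regions partially overlap (shared area 87.37 mm²), so the edge portions inside another operand are dropped and the merged outline is re-measured after clipping — boundary = 75.42 mm. So its perimeter = 75.42 mm. Layer 48 (z = 11.52): the r=7.5 cylinder contributes a regular 24-gon of circumradius 7.5 (perimeter = 2·24·7.500·sin(180°/24) = 46.99 mm); the r=12 sphere at (5, 10.5) contributes a regular 24-gon of circumradius √(12²−4.98²) = 10.918 (perimeter = 2·24·10.918·sin(180°/24) = 68.40 mm); the sphere at (-2, 11.5) does not reach this height (|z−center|=7.980 > r=6); Combining (union): the regions partially overlap (shared area 63.80 mm²), so the edge portions inside another operand are dropped and the merged outline is re-measured after clipping — boundary = 83.73 mm. So its perimeter = 83.73 mm. Layer 48 is larger (83.73 vs 75.42 mm).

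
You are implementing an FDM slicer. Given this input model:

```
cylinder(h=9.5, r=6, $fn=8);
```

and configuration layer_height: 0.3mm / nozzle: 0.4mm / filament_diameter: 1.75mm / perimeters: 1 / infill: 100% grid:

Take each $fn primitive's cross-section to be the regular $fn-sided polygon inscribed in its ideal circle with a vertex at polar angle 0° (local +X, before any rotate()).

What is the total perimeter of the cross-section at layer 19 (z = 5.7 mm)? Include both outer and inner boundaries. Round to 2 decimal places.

36.74 mm

At z = 5.7 mm: the r=6 cylinder gives a regular 8-gon of circumradius 6 (constant along its height) (perimeter = 2·8·6.000·sin(180°/8) = 36.74 mm). Overall, the cross-section is a single solid region. Total boundary length (outer) = 36.74 mm.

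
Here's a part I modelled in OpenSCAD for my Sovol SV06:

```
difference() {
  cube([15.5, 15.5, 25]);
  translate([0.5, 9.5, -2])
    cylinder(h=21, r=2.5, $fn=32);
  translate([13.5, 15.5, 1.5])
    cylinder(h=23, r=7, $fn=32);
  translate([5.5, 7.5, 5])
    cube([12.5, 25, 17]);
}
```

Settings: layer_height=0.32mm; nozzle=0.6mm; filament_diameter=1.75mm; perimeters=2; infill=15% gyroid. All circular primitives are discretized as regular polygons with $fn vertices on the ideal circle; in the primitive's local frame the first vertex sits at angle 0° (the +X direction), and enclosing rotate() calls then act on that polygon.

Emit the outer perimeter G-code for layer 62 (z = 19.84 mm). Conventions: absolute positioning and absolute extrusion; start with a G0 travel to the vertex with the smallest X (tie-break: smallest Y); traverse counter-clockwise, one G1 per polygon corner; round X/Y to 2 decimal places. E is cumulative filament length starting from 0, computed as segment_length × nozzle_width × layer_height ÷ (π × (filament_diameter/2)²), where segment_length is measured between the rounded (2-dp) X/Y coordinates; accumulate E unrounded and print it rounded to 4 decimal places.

At z = 19.84 mm: the cube is present — its section is the full 15.5×15.5 rectangle; the cylinder at (0.5, 9.5) does not reach this height (z outside [-2, 19]); the cylinder at (13.5, 15.5): section is a regular 32-gon, circumradius r=7; the 12.5×25 cube at (5.5, 7.5) contributes its full rectangle; Subtracting the remaining from the first: starting from the 15.5×15.5 cube, the r=7 cylinder at (13.5, 15.5) partially overlaps it — only the 52.00 mm² overlap (of its 152.95 mm²) is removed, clipping the outline; the 12.5×25 cube at (5.5, 7.5) partially overlaps it — only the 28.00 mm² overlap (of its 312.50 mm²) is removed, clipping the outline — 1 connected region. The outline is a single polygon with 6 vertices. Extrusion per mm of travel: 0.6 × 0.32 / (π × 0.875²) = 0.079824. Accumulating E over each segment gives final E = 4.9491.

G0 X0.00 Y0.00 Z19.84
G1 X15.50 Y0.00 E1.2373
G1 X15.50 Y7.50 E1.8360
G1 X5.50 Y7.50 E2.6342
G1 X5.50 Y15.50 E3.2728
G1 X0.00 Y15.50 E3.7118
G1 X0.00 Y0.00 E4.9491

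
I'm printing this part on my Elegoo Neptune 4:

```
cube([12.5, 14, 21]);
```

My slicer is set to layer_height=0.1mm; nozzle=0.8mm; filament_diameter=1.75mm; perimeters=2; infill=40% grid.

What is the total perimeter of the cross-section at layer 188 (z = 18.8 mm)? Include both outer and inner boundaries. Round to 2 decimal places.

53.00 mm

At z = 18.8 mm: the 12.5×14 cube contributes its full rectangle (perimeter 53.00 mm). Overall, the cross-section is a single solid region. Total boundary length (outer) = 53.00 mm.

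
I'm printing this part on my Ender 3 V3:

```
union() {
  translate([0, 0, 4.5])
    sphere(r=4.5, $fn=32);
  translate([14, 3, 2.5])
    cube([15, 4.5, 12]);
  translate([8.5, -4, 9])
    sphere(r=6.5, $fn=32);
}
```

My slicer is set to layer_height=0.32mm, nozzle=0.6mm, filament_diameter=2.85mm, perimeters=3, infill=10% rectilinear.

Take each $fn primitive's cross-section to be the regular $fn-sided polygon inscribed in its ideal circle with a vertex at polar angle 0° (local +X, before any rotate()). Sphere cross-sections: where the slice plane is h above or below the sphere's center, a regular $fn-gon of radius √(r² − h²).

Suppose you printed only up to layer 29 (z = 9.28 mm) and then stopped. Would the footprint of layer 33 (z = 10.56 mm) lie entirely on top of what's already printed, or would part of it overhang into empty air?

entirely on top

Compare the two slices. At z = 9.28: the sphere is absent (|z−center|=4.780 > r=4.5); the 15×4.5 cube at (14, 3) contributes its full rectangle (area 67.50 mm²); the sphere at (8.5, -4): section is a regular 32-gon, circumradius = √(r²−h²) = √(6.5²−0.28²) = 6.494 (area = (32/2)·6.494²·sin(360°/32) = 131.64 mm²); Merging all regions: the 2 present regions are separate (no shared area or edge), so areas and boundary lengths simply add and each stays a separate island — area = 199.14 mm². At z = 10.56: the sphere is not intersected at this z (|z−center|=6.060 > r=4.5); the cube at (14, 3) is present — its section is the full 15×4.5 rectangle (area 67.50 mm²); the r=6.5 sphere at (8.5, -4) contributes a regular 32-gon of circumradius √(6.5²−1.56²) = 6.310 (area = (32/2)·6.310²·sin(360°/32) = 124.28 mm²); Merging all regions: the 2 present regions are separate (no shared area or edge), so areas and boundary lengths simply add and each stays a separate island — area = 191.78 mm². Checking containment: the cross-section at z = 10.56 is a subset of the cross-section at z = 9.28.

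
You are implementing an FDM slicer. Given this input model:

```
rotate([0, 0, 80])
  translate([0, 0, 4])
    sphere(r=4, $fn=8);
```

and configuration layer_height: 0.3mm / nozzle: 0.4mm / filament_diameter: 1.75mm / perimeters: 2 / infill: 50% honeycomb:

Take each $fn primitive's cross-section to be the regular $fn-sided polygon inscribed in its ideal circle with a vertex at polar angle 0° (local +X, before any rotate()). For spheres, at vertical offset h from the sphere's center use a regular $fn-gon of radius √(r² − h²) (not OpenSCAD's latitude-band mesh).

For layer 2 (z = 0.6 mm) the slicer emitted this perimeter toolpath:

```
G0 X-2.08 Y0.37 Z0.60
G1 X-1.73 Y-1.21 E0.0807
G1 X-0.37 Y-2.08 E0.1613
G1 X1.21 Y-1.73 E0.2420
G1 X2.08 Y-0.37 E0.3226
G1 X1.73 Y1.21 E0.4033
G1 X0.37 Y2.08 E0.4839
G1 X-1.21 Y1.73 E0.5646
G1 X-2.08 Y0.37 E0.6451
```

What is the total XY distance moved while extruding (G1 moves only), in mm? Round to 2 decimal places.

12.93 mm

Sum the Euclidean lengths of each G1 segment: total = 12.93 mm.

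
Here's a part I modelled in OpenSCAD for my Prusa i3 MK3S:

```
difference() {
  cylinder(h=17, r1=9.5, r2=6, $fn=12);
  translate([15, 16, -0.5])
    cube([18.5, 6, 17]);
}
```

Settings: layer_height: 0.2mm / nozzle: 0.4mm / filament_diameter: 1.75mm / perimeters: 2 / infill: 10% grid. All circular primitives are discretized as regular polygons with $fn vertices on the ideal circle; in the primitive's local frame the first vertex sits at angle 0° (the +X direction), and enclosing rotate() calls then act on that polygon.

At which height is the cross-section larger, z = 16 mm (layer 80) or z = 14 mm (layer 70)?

layer 70 (z = 14 mm)

Layer 80 (z = 16): the cone contributes a regular 12-gon of circumradius 6.206 (interpolated between r1=9.5 and r2=6 at t=0.941) (area = (12/2)·6.206²·sin(360°/12) = 115.54 mm²); the cube at (15, 16) (footprint 18.5×6) is included at this height (area 111.00 mm²); After the difference (first − rest): starting from the cone (115.54 mm²), the 18.5×6 cube at (15, 16) misses the remaining region (no effect) — area = 115.54 mm². So its area = 115.54 mm². Layer 70 (z = 14): the cone contributes a regular 12-gon of circumradius 6.618 (interpolated between r1=9.5 and r2=6 at t=0.824) (area = (12/2)·6.618²·sin(360°/12) = 131.38 mm²); the cube at (15, 16) is present — its section is the full 18.5×6 rectangle (area 111.00 mm²); Subtracting the remaining from the first: starting from the cone (131.38 mm²), the 18.5×6 cube at (15, 16) misses the remaining region (no effect) — area = 131.38 mm². So its area = 131.38 mm². Layer 70 is larger (131.38 vs 115.54 mm²).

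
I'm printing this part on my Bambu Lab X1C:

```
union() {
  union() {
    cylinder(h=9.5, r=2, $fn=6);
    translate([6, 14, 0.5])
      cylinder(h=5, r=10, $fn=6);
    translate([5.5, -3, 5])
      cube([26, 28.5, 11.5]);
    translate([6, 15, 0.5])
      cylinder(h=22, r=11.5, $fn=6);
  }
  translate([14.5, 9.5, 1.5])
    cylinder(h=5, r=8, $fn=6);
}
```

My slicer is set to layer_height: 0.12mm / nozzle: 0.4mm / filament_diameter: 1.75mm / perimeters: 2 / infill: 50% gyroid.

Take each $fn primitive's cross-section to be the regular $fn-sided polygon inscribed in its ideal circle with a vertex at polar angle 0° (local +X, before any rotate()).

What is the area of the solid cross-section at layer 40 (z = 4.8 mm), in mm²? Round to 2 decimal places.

At z = 4.8 mm: the r=2 cylinder contributes a regular 6-gon of circumradius 2 (area = (6/2)·2.000²·sin(360°/6) = 10.39 mm²); the r=10 cylinder at (6, 14) contributes a regular 6-gon of circumradius 10 (area = (6/2)·10.000²·sin(360°/6) = 259.81 mm²); the cube at (5.5, -3) is not intersected at this z (z outside [5, 16.5]); the cylinder at (6, 15): section is a regular 6-gon, circumradius r=11.5 (area = (6/2)·11.500²·sin(360°/6) = 343.60 mm²); Taking the union: the regions partially overlap — summed areas 613.80 mm² minus the doubly-counted overlap 259.81 mm² gives 353.99 mm² — area = 353.99 mm²; the r=8 cylinder at (14.5, 9.5) contributes a regular 6-gon of circumradius 8 (area = (6/2)·8.000²·sin(360°/6) = 166.28 mm²); Merging all regions: the regions partially overlap — summed areas 520.26 mm² minus the doubly-counted overlap 76.44 mm² gives 443.82 mm² — area = 443.82 mm². Overall, the cross-section has 2 separate islands. Net area = 443.82 mm².

443.82 mm²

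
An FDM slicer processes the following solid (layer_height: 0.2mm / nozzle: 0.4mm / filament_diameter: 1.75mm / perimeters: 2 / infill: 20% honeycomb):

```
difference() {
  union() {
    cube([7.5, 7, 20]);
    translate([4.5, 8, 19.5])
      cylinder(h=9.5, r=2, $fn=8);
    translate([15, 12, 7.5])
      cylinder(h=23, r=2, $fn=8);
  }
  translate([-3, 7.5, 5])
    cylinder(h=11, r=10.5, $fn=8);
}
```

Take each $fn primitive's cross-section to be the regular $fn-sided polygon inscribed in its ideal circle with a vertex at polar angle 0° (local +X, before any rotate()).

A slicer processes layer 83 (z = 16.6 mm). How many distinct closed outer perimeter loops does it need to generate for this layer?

2

At z = 16.6 mm: the 7.5×7 cube contributes its full rectangle; the cylinder at (4.5, 8) is not intersected at this z (z outside [19.5, 29]); the cylinder at (15, 12): section is a regular 8-gon, circumradius r=2; Merging all regions: the 2 present regions are separate (no shared area or edge), so areas and boundary lengths simply add and each stays a separate island — 2 connected regions; the cylinder at (-3, 7.5) does not reach this height (z outside [5, 16]); Taking the first minus the rest: none of the subtracted shapes is present at this height, so the result so far is unchanged — 2 connected regions. The result has 2 disconnected regions.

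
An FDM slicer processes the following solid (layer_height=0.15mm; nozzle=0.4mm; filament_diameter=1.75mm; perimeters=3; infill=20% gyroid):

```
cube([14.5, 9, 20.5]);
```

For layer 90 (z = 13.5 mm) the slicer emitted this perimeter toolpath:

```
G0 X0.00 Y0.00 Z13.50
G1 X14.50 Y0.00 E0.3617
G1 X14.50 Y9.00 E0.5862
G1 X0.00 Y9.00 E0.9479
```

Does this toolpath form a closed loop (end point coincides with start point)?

Start point (G0): (0.00, 0.00). End point (last G1): the path does not return to the start — open.

no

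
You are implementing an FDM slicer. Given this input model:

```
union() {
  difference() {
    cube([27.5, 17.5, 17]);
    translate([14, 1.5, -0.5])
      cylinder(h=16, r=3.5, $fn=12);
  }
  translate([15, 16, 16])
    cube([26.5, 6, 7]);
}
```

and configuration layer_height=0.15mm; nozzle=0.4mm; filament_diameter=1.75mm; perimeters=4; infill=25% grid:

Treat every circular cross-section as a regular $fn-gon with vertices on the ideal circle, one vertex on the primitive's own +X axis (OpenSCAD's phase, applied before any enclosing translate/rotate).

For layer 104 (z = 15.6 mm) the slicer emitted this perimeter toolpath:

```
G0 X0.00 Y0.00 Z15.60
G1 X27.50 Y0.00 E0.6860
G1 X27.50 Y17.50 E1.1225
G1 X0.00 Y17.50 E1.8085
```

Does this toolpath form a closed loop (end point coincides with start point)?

Start point (G0): (0.00, 0.00). End point (last G1): the path does not return to the start — open.

no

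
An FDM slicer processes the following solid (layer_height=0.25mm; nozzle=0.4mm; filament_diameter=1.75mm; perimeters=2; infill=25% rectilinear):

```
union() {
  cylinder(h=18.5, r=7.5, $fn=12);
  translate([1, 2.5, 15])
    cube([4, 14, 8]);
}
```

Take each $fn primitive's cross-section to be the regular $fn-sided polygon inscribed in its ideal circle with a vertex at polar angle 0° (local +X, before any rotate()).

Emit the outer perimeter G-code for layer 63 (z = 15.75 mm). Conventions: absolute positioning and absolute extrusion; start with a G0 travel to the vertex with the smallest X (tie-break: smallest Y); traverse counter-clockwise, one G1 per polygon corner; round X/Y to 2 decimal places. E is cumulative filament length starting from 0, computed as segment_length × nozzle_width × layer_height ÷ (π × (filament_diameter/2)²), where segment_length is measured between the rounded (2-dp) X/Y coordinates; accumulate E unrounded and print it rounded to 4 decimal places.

G0 X-7.50 Y0.00 Z15.75
G1 X-6.50 Y-3.75 E0.1614
G1 X-3.75 Y-6.50 E0.3230
G1 X0.00 Y-7.50 E0.4844
G1 X3.75 Y-6.50 E0.6458
G1 X6.50 Y-3.75 E0.8074
G1 X7.50 Y0.00 E0.9688
G1 X6.50 Y3.75 E1.1302
G1 X5.00 Y5.25 E1.2183
G1 X5.00 Y16.50 E1.6861
G1 X1.00 Y16.50 E1.8524
G1 X1.00 Y7.23 E2.2378
G1 X0.00 Y7.50 E2.2808
G1 X-3.75 Y6.50 E2.4422
G1 X-6.50 Y3.75 E2.6039
G1 X-7.50 Y0.00 E2.7652

At z = 15.75 mm: the r=7.5 cylinder gives a regular 12-gon of circumradius 7.5 (constant along its height); the 4×14 cube at (1, 2.5) contributes its full rectangle; Merging all regions: the regions partially overlap (shared area 16.21 mm²), so overlapping operands fuse into one piece — 1 connected region. The outline is a single polygon with 15 vertices. Extrusion per mm of travel: 0.4 × 0.25 / (π × 0.875²) = 0.041575. Accumulating E over each segment gives final E = 2.7652.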